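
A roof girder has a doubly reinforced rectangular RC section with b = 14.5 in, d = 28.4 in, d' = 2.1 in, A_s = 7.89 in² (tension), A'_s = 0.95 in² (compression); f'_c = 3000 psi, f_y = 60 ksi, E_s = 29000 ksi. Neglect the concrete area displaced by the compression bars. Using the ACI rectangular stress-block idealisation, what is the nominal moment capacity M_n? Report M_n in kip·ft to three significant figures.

Assume both steels yield.
a = (A_s − A'_s) f_y/(0.85 f'_c b) = (7.89 − 0.95) × 60/(0.85 × 3 × 14.5) = 11.262 in.
c = a/β₁ = 11.262/0.85 = 13.249 in; ε'_s = 0.003(c − d')/c = 0.0025 ≥ ε_y = 0.0021, so the compression steel yields.
M_n = (A_s − A'_s) f_y (d − a/2) + A'_s f_y (d − d') = 416.4 × (28.4 − 5.631) + 57 × (28.4 − 2.1) = 9481.0 + 1499.1 = 10980.1 kip·in = 10980.1/12 = 915.01 kip·ft.

M_n ≈ 915 kip·ft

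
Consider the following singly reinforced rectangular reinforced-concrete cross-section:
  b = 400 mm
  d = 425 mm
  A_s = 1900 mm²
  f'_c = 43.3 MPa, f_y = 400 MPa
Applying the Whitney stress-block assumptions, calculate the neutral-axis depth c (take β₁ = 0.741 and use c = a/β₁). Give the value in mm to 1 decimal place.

T = A_s f_y = 1900 × 400 = 760000 N = 760 kN.
Setting C = 0.85 f'_c a b equal to T: a = 760000/(0.85 × 43.3 × 400) = 51.623 mm.
With β₁ = 0.741, c = a/β₁ = 51.623/0.741 = 69.7 mm.

c ≈ 69.7 mm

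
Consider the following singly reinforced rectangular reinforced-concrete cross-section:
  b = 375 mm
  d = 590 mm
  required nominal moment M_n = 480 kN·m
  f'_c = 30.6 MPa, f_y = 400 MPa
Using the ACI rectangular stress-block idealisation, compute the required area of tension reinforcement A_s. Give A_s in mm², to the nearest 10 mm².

A_s ≈ 2200 mm²

With M_n = 0.85 f'_c a b (d − a/2), solve the quadratic for a:
a = d − √(d² − 2M_n/(0.85 f'_c b)) = 590 − √(590² − 2 × 480×10⁶/(0.85 × 30.6 × 375)) = 90.32 mm.
A_s = 0.85 f'_c a b / f_y = 0.85 × 30.6 × 90.32 × 375 / 400 = 2202.4 mm².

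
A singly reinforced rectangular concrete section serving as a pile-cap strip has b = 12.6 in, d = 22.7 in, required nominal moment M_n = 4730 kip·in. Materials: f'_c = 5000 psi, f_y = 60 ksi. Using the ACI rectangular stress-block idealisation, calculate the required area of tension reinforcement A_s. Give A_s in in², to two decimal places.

A_s ≈ 3.84 in²

From M_n = 0.85 f'_c a b (d − a/2):
a = d − √(d² − 2M_n/(0.85 f'_c b)) = 22.7 − √(22.7² − 2 × 4730/(0.85 × 5 × 12.6)) = 4.298 in.
A_s = 0.85 f'_c a b / f_y = 0.85 × 5 × 4.298 × 12.6 / 60 = 3.836 in².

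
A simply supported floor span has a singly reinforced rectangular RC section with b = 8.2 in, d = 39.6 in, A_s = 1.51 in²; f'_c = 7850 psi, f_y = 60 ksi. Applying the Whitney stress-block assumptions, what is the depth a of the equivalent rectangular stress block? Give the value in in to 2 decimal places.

a ≈ 1.66 in

T = A_s f_y = 1.51 × 60 = 90.6 kips.
a = T/(0.85 f'_c b) = 90.6/(0.85 × 7.85 × 8.2) = 1.66 in.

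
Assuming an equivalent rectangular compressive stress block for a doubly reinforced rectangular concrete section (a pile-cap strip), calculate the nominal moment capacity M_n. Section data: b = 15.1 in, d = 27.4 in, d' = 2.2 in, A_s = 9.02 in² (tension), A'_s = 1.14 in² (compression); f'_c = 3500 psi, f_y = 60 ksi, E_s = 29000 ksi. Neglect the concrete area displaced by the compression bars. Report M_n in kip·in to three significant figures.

Assume both steels yield.
a = (A_s − A'_s) f_y/(0.85 f'_c b) = (9.02 − 1.14) × 60/(0.85 × 3.5 × 15.1) = 10.525 in.
c = a/β₁ = 10.525/0.85 = 12.382 in; ε'_s = 0.003(c − d')/c = 0.0025 ≥ ε_y = 0.0021, so the compression steel yields.
M_n = (A_s − A'_s) f_y (d − a/2) + A'_s f_y (d − d') = 472.8 × (27.4 − 5.2625) + 68.4 × (27.4 − 2.2) = 10466.6 + 1723.7 = 12190.3 kip·in.

M_n ≈ 12200 kip·in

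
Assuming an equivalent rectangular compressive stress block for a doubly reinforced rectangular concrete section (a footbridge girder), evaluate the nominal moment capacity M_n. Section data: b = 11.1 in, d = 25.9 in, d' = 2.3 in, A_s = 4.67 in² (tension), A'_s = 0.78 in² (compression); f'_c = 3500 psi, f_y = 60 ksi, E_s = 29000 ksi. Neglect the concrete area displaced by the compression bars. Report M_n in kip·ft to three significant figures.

M_n ≈ 527 kip·ft

Assume both steels yield.
a = (A_s − A'_s) f_y/(0.85 f'_c b) = (4.67 − 0.78) × 60/(0.85 × 3.5 × 11.1) = 7.068 in.
c = a/β₁ = 7.068/0.85 = 8.315 in; ε'_s = 0.003(c − d')/c = 0.0022 ≥ ε_y = 0.0021, so the compression steel yields.
M_n = (A_s − A'_s) f_y (d − a/2) + A'_s f_y (d − d') = 233.4 × (25.9 − 3.534) + 46.8 × (25.9 − 2.3) = 5220.2 + 1104.5 = 6324.7 kip·in = 6324.7/12 = 527.06 kip·ft.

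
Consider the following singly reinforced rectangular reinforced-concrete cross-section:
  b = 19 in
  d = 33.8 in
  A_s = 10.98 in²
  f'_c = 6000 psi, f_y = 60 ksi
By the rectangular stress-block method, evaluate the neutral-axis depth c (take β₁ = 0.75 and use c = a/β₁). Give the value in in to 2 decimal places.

T = A_s f_y = 10.98 × 60 = 658.8 kips.
a = T/(0.85 f'_c b) = 658.8/(0.85 × 6 × 19) = 6.7988 in.
With β₁ = 0.75, c = a/β₁ = 6.7988/0.75 = 9.07 in.

c ≈ 9.07 in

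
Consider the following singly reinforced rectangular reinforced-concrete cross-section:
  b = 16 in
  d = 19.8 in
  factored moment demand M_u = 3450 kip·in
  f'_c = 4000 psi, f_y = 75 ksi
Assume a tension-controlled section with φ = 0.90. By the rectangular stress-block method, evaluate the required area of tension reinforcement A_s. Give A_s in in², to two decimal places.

A_s ≈ 2.87 in²

M_n = M_u/φ = 3450/0.90 = 3833.33 kip·in.
From M_n = 0.85 f'_c a b (d − a/2):
a = d − √(d² − 2M_n/(0.85 f'_c b)) = 19.8 − √(19.8² − 2 × 3833.33/(0.85 × 4 × 16)) = 3.954 in.
A_s = 0.85 f'_c a b / f_y = 0.85 × 4 × 3.954 × 16 / 75 = 2.868 in².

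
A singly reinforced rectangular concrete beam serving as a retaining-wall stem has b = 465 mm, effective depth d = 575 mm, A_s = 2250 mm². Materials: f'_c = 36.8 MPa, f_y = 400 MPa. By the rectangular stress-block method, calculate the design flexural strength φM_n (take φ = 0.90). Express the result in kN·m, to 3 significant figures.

φM_n ≈ 441 kN·m

T = A_s f_y = 2250 × 400 = 900000 N = 900 kN.
From C = T: a = T/(0.85 f'_c b) = 900000/(0.85 × 36.8 × 465) = 61.88 mm.
M_n = T(d − a/2) = 900 kN × (575 − 30.94) mm = 489.65 kN·m.
φM_n = 0.90 × 489.65 = 440.69 kN·m.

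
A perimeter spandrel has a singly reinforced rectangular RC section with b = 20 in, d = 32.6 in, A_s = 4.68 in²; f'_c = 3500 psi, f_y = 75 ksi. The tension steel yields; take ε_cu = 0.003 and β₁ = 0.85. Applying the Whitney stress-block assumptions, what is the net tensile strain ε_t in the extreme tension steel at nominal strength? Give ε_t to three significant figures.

a = A_s f_y/(0.85 f'_c b) = 5.899 in.
β₁ = 0.85, so c = a/β₁ = 5.899/0.85 = 6.940 in.
From the linear strain diagram with ε_cu = 0.003: ε_t = 0.003 (d − c)/c = 0.003 × (32.6 − 6.940)/6.940 = 0.0111.
Since ε_t ≥ 0.005, the section is tension-controlled.

ε_t ≈ 0.0111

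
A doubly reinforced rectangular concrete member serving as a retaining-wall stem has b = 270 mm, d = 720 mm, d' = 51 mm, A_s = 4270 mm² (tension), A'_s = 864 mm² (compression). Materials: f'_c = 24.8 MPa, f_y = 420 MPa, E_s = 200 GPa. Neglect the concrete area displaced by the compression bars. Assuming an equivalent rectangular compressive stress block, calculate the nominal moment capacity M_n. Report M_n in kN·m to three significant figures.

M_n ≈ 1090 kN·m

Assume both tension and compression steel yield.
Net tension couple steel: A_s − A'_s = 3406 mm².
a = (A_s − A'_s) f_y / (0.85 f'_c b) = 1430520/(0.85 × 24.8 × 270) = 251.34 mm.
c = a/β₁ = 251.34/0.85 = 295.69 mm; ε'_s = 0.003(c − d')/c = 0.0025 ≥ f_y/E_s = 0.0021, so compression steel does yield.
M_n = (A_s − A'_s) f_y (d − a/2) + A'_s f_y (d − d') = [1430520 × (720 − 125.67) + 362880 × (720 − 51)] × 10⁻⁶ = 850.20 + 242.77 = 1092.97 kN·m.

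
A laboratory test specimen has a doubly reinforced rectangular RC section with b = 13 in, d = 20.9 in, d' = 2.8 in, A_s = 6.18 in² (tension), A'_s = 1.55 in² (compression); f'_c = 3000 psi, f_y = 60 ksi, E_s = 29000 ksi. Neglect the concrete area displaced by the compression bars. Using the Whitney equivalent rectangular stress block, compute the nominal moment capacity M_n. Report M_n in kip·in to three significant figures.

M_n ≈ 6330 kip·in

Assume both steels yield.
a = (A_s − A'_s) f_y/(0.85 f'_c b) = (6.18 − 1.55) × 60/(0.85 × 3 × 13) = 8.380 in.
c = a/β₁ = 8.380/0.85 = 9.859 in; ε'_s = 0.003(c − d')/c = 0.0021 ≥ ε_y = 0.0021, so the compression steel yields.
M_n = (A_s − A'_s) f_y (d − a/2) + A'_s f_y (d − d') = 277.8 × (20.9 − 4.19) + 93 × (20.9 − 2.8) = 4642.0 + 1683.3 = 6325.3 kip·in.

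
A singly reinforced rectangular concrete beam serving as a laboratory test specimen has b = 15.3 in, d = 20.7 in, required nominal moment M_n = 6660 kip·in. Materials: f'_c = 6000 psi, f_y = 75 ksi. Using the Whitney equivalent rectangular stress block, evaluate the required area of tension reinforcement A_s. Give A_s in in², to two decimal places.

From M_n = 0.85 f'_c a b (d − a/2):
a = d − √(d² − 2M_n/(0.85 f'_c b)) = 20.7 − √(20.7² − 2 × 6660/(0.85 × 6 × 15.3)) = 4.644 in.
A_s = 0.85 f'_c a b / f_y = 0.85 × 6 × 4.644 × 15.3 / 75 = 4.832 in².

A_s ≈ 4.83 in²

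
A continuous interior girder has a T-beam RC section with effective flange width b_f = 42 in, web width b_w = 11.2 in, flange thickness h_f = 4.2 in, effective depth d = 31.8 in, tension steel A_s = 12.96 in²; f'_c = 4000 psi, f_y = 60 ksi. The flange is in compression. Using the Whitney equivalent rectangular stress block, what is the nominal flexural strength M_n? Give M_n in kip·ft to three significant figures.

M_n ≈ 1860 kip·ft

Tension: T = A_s f_y = 12.96 × 60 = 777.6 kips.
Try a within the flange: a = T/(0.85 f'_c b_f) = 777.6/(0.85 × 4 × 42) = 5.445 in.
a = 5.445 > h_f = 4.2 in: the block extends into the web. Split into flange-overhang and web parts.
C_f = 0.85 f'_c (b_f − b_w) h_f = 0.85 × 4 × (42 − 11.2) × 4.2 = 439.8 kips.
Remaining web compression depth: a_w = (T − C_f)/(0.85 f'_c b_w) = (777.6 − 439.8)/(0.85 × 4 × 11.2) = 8.871 in.
M_n = C_f(d − h_f/2) + (T − C_f)(d − a_w/2) = 439.8 × (31.8 − 2.1) + 337.8 × (31.8 − 4.4355) = 13062.1 + 9243.7 = 22305.8 kip·in.
M_n = 22305.8/12 = 1858.82 kip·ft.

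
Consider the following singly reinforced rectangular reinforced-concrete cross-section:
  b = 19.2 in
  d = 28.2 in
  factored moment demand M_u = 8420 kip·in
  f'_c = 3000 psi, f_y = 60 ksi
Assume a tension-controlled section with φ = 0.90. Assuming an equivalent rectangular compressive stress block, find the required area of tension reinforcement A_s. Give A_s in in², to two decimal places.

M_n = M_u/φ = 8420/0.90 = 9355.56 kip·in.
From M_n = 0.85 f'_c a b (d − a/2):
a = d − √(d² − 2M_n/(0.85 f'_c b)) = 28.2 − √(28.2² − 2 × 9355.56/(0.85 × 3 × 19.2)) = 7.876 in.
A_s = 0.85 f'_c a b / f_y = 0.85 × 3 × 7.876 × 19.2 / 60 = 6.427 in².

A_s ≈ 6.43 in²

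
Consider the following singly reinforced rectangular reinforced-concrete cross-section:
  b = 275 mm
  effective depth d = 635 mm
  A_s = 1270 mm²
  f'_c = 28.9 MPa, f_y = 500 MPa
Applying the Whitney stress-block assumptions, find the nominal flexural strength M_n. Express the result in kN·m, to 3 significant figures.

M_n ≈ 373 kN·m

T = A_s f_y = 1270 × 500 = 635000 N = 635 kN.
From C = T: a = T/(0.85 f'_c b) = 635000/(0.85 × 28.9 × 275) = 94.00 mm.
M_n = T(d − a/2) = 635 kN × (635 − 47) mm = 373.38 kN·m.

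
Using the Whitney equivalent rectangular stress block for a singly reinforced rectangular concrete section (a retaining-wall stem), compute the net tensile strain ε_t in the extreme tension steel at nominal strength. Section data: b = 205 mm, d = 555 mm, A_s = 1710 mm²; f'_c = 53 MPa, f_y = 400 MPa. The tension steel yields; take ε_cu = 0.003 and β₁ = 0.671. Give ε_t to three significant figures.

ε_t ≈ 0.0121

a = A_s f_y/(0.85 f'_c b) = 74.06 mm.
β₁ = 0.671, so c = a/β₁ = 74.06/0.671 = 110.37 mm.
From the linear strain diagram with ε_cu = 0.003: ε_t = 0.003 (d − c)/c = 0.003 × (555 − 110.37)/110.37 = 0.0121.
Since ε_t ≥ 0.005, the section is tension-controlled.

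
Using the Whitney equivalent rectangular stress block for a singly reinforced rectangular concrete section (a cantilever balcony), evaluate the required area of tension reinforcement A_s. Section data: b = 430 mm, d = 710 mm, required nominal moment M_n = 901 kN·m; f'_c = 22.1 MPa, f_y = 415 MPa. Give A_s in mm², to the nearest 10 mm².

With M_n = 0.85 f'_c a b (d − a/2), solve the quadratic for a:
a = d − √(d² − 2M_n/(0.85 f'_c b)) = 710 − √(710² − 2 × 901×10⁶/(0.85 × 22.1 × 430)) = 179.89 mm.
A_s = 0.85 f'_c a b / f_y = 0.85 × 22.1 × 179.89 × 430 / 415 = 3501.4 mm².

A_s ≈ 3500 mm²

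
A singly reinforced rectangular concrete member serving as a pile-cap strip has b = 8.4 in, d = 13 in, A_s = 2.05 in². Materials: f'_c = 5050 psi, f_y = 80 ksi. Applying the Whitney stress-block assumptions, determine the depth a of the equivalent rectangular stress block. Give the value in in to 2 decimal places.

T = A_s f_y = 2.05 × 80 = 164 kips.
a = T/(0.85 f'_c b) = 164/(0.85 × 5.05 × 8.4) = 4.55 in.

a ≈ 4.55 in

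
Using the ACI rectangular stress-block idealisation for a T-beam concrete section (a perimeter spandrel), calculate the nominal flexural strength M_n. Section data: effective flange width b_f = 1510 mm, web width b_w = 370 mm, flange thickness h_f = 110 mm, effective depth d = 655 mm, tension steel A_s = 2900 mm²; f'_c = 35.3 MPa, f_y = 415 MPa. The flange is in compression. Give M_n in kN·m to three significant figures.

M_n ≈ 772 kN·m

Tension: T = A_s f_y = 2900 × 415 = 1203500 N.
Try a within the flange: a = T/(0.85 f'_c b_f) = 1203500/(0.85 × 35.3 × 1510) = 26.56 mm.
Since a = 26.56 ≤ h_f = 110 mm, the stress block lies entirely in the flange; analyse as a rectangular beam of width b_f.
M_n = T(d − a/2) = 1203500 × (655 − 13.28) = 772.31 × 10⁶ N·mm.
M_n = 772.31 kN·m.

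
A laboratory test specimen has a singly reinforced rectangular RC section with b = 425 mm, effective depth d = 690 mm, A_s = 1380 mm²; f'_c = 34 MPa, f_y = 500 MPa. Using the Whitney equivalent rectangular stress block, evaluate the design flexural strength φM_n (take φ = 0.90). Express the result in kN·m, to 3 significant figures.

T = A_s f_y = 1380 × 500 = 690000 N = 690 kN.
From C = T: a = T/(0.85 f'_c b) = 690000/(0.85 × 34 × 425) = 56.18 mm.
M_n = T(d − a/2) = 690 kN × (690 − 28.09) mm = 456.72 kN·m.
φM_n = 0.90 × 456.72 = 411.05 kN·m.

φM_n ≈ 411 kN·m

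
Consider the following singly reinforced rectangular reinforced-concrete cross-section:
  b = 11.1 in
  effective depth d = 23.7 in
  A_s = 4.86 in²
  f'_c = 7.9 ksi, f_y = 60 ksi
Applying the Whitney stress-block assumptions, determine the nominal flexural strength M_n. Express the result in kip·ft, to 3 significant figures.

T = A_s f_y = 4.86 × 60 = 291.6 kips.
a = T/(0.85 f'_c b) = 291.6/(0.85 × 7.9 × 11.1) = 3.912 in.
M_n = T(d − a/2) = 291.6 × (23.7 − 1.956) = 6340.6 kip·in = 6340.6/12 = 528.38 kip·ft.

M_n ≈ 528 kip·ft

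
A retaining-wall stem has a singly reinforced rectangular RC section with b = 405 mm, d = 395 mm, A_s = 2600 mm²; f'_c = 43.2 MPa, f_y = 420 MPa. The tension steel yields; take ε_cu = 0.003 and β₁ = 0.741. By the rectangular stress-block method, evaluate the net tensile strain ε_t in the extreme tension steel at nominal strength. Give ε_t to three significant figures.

a = A_s f_y/(0.85 f'_c b) = 73.43 mm.
β₁ = 0.741, so c = a/β₁ = 73.43/0.741 = 99.10 mm.
From the linear strain diagram with ε_cu = 0.003: ε_t = 0.003 (d − c)/c = 0.003 × (395 − 99.10)/99.10 = 0.00896.
Since ε_t ≥ 0.005, the section is tension-controlled.

ε_t ≈ 0.00896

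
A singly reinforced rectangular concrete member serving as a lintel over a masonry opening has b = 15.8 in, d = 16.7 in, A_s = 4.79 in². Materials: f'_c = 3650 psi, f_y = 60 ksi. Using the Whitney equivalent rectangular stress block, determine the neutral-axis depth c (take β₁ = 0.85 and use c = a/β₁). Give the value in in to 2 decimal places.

c ≈ 6.90 in

T = A_s f_y = 4.79 × 60 = 287.4 kips.
a = T/(0.85 f'_c b) = 287.4/(0.85 × 3.65 × 15.8) = 5.8630 in.
With β₁ = 0.85, c = a/β₁ = 5.8630/0.85 = 6.90 in.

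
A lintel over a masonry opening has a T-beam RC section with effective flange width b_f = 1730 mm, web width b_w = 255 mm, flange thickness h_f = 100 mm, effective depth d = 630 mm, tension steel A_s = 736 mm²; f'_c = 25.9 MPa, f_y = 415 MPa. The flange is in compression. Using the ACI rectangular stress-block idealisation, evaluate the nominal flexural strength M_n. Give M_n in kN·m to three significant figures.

M_n ≈ 191 kN·m

Tension: T = A_s f_y = 736 × 415 = 305440 N.
Try a within the flange: a = T/(0.85 f'_c b_f) = 305440/(0.85 × 25.9 × 1730) = 8.02 mm.
Since a = 8.02 ≤ h_f = 100 mm, the stress block lies entirely in the flange; analyse as a rectangular beam of width b_f.
M_n = T(d − a/2) = 305440 × (630 − 4.01) = 191.20 × 10⁶ N·mm.
M_n = 191.20 kN·m.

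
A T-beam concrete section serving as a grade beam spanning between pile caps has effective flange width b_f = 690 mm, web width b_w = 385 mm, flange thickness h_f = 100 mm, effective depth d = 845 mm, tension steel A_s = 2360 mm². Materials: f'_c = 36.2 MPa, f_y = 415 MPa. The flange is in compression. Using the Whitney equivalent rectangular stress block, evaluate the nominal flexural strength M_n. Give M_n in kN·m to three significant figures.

M_n ≈ 805 kN·m

Tension: T = A_s f_y = 2360 × 415 = 979400 N.
Try a within the flange: a = T/(0.85 f'_c b_f) = 979400/(0.85 × 36.2 × 690) = 46.13 mm.
Since a = 46.13 ≤ h_f = 100 mm, the stress block lies entirely in the flange; analyse as a rectangular beam of width b_f.
M_n = T(d − a/2) = 979400 × (845 − 23.065) = 805.00 × 10⁶ N·mm.
M_n = 805.00 kN·m.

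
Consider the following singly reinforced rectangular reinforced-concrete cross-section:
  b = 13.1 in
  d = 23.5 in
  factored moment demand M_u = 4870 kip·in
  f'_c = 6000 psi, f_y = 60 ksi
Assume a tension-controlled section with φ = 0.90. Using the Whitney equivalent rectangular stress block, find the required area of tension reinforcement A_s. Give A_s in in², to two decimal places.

M_n = M_u/φ = 4870/0.90 = 5411.11 kip·in.
From M_n = 0.85 f'_c a b (d − a/2):
a = d − √(d² − 2M_n/(0.85 f'_c b)) = 23.5 − √(23.5² − 2 × 5411.11/(0.85 × 6 × 13.1)) = 3.745 in.
A_s = 0.85 f'_c a b / f_y = 0.85 × 6 × 3.745 × 13.1 / 60 = 4.170 in².

A_s ≈ 4.17 in²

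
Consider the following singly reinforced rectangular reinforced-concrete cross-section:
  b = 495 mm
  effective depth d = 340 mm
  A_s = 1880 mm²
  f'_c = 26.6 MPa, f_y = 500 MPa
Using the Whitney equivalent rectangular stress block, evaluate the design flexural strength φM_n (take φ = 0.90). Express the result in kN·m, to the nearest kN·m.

T = A_s f_y = 1880 × 500 = 940000 N = 940 kN.
From C = T: a = T/(0.85 f'_c b) = 940000/(0.85 × 26.6 × 495) = 83.99 mm.
M_n = T(d − a/2) = 940 kN × (340 − 41.995) mm = 280.12 kN·m.
φM_n = 0.90 × 280.12 = 252.11 kN·m.

φM_n ≈ 252 kN·m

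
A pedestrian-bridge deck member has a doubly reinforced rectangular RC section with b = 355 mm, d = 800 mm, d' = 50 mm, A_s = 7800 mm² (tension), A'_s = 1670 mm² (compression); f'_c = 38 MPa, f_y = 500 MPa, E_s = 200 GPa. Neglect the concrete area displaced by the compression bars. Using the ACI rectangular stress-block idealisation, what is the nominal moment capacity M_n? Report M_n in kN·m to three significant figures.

M_n ≈ 2670 kN·m

Assume both tension and compression steel yield.
Net tension couple steel: A_s − A'_s = 6130 mm².
a = (A_s − A'_s) f_y / (0.85 f'_c b) = 3065000/(0.85 × 38 × 355) = 267.30 mm.
c = a/β₁ = 267.30/0.779 = 343.13 mm; ε'_s = 0.003(c − d')/c = 0.0026 ≥ f_y/E_s = 0.0025, so compression steel does yield.
M_n = (A_s − A'_s) f_y (d − a/2) + A'_s f_y (d − d') = [3065000 × (800 − 133.65) + 835000 × (800 − 50)] × 10⁻⁶ = 2042.36 + 626.25 = 2668.61 kN·m.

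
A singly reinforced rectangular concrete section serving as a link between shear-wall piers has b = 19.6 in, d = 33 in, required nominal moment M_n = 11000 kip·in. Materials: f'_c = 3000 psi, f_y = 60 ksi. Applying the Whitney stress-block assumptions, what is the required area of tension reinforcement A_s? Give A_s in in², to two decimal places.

A_s ≈ 6.27 in²

From M_n = 0.85 f'_c a b (d − a/2):
a = d − √(d² − 2M_n/(0.85 f'_c b)) = 33 − √(33² − 2 × 11000/(0.85 × 3 × 19.6)) = 7.528 in.
A_s = 0.85 f'_c a b / f_y = 0.85 × 3 × 7.528 × 19.6 / 60 = 6.271 in².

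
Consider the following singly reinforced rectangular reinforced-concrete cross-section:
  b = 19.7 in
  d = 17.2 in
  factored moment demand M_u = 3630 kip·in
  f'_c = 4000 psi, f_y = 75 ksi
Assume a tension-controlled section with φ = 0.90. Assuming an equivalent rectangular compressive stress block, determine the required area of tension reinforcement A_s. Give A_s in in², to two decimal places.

M_n = M_u/φ = 3630/0.90 = 4033.33 kip·in.
From M_n = 0.85 f'_c a b (d − a/2):
a = d − √(d² − 2M_n/(0.85 f'_c b)) = 17.2 − √(17.2² − 2 × 4033.33/(0.85 × 4 × 19.7)) = 3.956 in.
A_s = 0.85 f'_c a b / f_y = 0.85 × 4 × 3.956 × 19.7 / 75 = 3.533 in².

A_s ≈ 3.53 in²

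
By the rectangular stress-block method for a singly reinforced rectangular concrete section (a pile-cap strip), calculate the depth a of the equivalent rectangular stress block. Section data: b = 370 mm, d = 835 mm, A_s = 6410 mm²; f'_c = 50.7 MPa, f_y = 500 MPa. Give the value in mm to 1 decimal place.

a ≈ 201.0 mm

T = A_s f_y = 6410 × 500 = 3205000 N = 3205 kN.
Setting C = 0.85 f'_c a b equal to T: a = 3205000/(0.85 × 50.7 × 370) = 201.0 mm.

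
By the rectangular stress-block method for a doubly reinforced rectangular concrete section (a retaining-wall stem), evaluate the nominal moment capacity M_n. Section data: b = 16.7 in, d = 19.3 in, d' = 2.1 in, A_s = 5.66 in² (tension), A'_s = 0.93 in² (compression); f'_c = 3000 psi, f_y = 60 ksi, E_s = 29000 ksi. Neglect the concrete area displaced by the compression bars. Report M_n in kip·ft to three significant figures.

Assume both steels yield.
a = (A_s − A'_s) f_y/(0.85 f'_c b) = (5.66 − 0.93) × 60/(0.85 × 3 × 16.7) = 6.664 in.
c = a/β₁ = 6.664/0.85 = 7.840 in; ε'_s = 0.003(c − d')/c = 0.0022 ≥ ε_y = 0.0021, so the compression steel yields.
M_n = (A_s − A'_s) f_y (d − a/2) + A'_s f_y (d − d') = 283.8 × (19.3 − 3.332) + 55.8 × (19.3 − 2.1) = 4531.7 + 959.8 = 5491.5 kip·in = 5491.5/12 = 457.63 kip·ft.

M_n ≈ 458 kip·ft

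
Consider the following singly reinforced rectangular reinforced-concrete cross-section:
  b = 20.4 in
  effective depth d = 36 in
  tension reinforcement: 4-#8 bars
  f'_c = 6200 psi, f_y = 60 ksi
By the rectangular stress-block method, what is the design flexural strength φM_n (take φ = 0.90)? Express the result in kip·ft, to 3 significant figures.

φM_n ≈ 499 kip·ft

A_s = 4 × 0.79 = 3.16 in².
T = A_s f_y = 3.16 × 60 = 189.6 kips.
a = T/(0.85 f'_c b) = 189.6/(0.85 × 6.2 × 20.4) = 1.764 in.
M_n = T(d − a/2) = 189.6 × (36 − 0.882) = 6658.4 kip·in = 6658.4/12 = 554.87 kip·ft.
φM_n = 0.90 × 554.87 = 499.38 kip·ft.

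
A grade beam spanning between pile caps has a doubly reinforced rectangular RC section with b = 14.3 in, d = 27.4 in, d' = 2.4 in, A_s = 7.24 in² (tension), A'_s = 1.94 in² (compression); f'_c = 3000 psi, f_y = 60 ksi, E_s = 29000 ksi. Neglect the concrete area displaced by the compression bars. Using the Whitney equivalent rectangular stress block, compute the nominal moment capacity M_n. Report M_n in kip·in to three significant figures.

M_n ≈ 10200 kip·in

Assume both steels yield.
a = (A_s − A'_s) f_y/(0.85 f'_c b) = (7.24 − 1.94) × 60/(0.85 × 3 × 14.3) = 8.721 in.
c = a/β₁ = 8.721/0.85 = 10.260 in; ε'_s = 0.003(c − d')/c = 0.0023 ≥ ε_y = 0.0021, so the compression steel yields.
M_n = (A_s − A'_s) f_y (d − a/2) + A'_s f_y (d − d') = 318 × (27.4 − 4.3605) + 116.4 × (27.4 − 2.4) = 7326.6 + 2910.0 = 10236.6 kip·in.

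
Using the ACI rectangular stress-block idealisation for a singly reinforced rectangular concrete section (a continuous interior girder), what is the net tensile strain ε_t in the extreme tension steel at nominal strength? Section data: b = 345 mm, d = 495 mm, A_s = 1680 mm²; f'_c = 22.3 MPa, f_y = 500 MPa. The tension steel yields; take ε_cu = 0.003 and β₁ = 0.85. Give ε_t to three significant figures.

a = A_s f_y/(0.85 f'_c b) = 128.45 mm.
β₁ = 0.85, so c = a/β₁ = 128.45/0.85 = 151.12 mm.
From the linear strain diagram with ε_cu = 0.003: ε_t = 0.003 (d − c)/c = 0.003 × (495 − 151.12)/151.12 = 0.00683.
Since ε_t ≥ 0.005, the section is tension-controlled.

ε_t ≈ 0.00683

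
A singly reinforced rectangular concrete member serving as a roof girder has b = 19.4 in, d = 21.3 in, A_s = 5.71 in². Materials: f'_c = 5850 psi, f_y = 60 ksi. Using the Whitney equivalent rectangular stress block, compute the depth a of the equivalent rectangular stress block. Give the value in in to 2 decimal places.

T = A_s f_y = 5.71 × 60 = 342.6 kips.
a = T/(0.85 f'_c b) = 342.6/(0.85 × 5.85 × 19.4) = 3.55 in.

a ≈ 3.55 in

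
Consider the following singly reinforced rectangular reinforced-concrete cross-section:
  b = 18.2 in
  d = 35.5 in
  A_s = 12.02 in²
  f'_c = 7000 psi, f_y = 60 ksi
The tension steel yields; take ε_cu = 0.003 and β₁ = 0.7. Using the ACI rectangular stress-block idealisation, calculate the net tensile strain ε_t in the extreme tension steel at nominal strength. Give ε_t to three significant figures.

a = A_s f_y/(0.85 f'_c b) = 6.660 in.
β₁ = 0.7, so c = a/β₁ = 6.660/0.7 = 9.514 in.
From the linear strain diagram with ε_cu = 0.003: ε_t = 0.003 (d − c)/c = 0.003 × (35.5 − 9.514)/9.514 = 0.00819.
Since ε_t ≥ 0.005, the section is tension-controlled.

ε_t ≈ 0.00819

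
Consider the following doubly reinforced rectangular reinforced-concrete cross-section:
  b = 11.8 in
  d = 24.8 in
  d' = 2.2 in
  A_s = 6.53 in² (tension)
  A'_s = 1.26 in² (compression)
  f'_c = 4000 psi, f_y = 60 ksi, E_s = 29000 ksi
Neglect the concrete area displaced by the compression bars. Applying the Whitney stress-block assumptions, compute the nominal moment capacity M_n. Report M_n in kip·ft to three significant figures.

M_n ≈ 692 kip·ft

Assume both steels yield.
a = (A_s − A'_s) f_y/(0.85 f'_c b) = (6.53 − 1.26) × 60/(0.85 × 4 × 11.8) = 7.881 in.
c = a/β₁ = 7.881/0.85 = 9.272 in; ε'_s = 0.003(c − d')/c = 0.0023 ≥ ε_y = 0.0021, so the compression steel yields.
M_n = (A_s − A'_s) f_y (d − a/2) + A'_s f_y (d − d') = 316.2 × (24.8 − 3.9405) + 75.6 × (24.8 − 2.2) = 6595.8 + 1708.6 = 8304.4 kip·in = 8304.4/12 = 692.03 kip·ft.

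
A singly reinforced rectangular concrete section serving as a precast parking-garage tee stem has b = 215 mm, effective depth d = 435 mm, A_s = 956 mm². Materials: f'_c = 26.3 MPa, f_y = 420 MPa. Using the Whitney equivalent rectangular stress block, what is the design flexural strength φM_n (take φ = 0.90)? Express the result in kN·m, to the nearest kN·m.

T = A_s f_y = 956 × 420 = 401520 N = 401.52 kN.
From C = T: a = T/(0.85 f'_c b) = 401520/(0.85 × 26.3 × 215) = 83.54 mm.
M_n = T(d − a/2) = 401.52 kN × (435 − 41.77) mm = 157.89 kN·m.
φM_n = 0.90 × 157.89 = 142.10 kN·m.

φM_n ≈ 142 kN·m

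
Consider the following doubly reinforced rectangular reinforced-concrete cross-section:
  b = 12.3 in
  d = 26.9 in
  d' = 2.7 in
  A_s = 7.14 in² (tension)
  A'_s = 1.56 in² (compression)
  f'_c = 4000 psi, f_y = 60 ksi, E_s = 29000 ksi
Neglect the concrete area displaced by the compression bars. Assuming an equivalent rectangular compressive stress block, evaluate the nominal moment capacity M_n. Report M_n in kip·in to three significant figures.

Assume both steels yield.
a = (A_s − A'_s) f_y/(0.85 f'_c b) = (7.14 − 1.56) × 60/(0.85 × 4 × 12.3) = 8.006 in.
c = a/β₁ = 8.006/0.85 = 9.419 in; ε'_s = 0.003(c − d')/c = 0.0021 ≥ ε_y = 0.0021, so the compression steel yields.
M_n = (A_s − A'_s) f_y (d − a/2) + A'_s f_y (d − d') = 334.8 × (26.9 − 4.003) + 93.6 × (26.9 − 2.7) = 7665.9 + 2265.1 = 9931.0 kip·in.

M_n ≈ 9930 kip·in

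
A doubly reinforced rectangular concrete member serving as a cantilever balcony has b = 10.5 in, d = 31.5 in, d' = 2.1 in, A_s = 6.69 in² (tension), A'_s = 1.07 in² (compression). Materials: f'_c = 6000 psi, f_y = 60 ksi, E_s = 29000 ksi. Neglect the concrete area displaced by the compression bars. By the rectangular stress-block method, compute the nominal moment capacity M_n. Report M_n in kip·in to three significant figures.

Assume both steels yield.
a = (A_s − A'_s) f_y/(0.85 f'_c b) = (6.69 − 1.07) × 60/(0.85 × 6 × 10.5) = 6.297 in.
c = a/β₁ = 6.297/0.75 = 8.396 in; ε'_s = 0.003(c − d')/c = 0.0022 ≥ ε_y = 0.0021, so the compression steel yields.
M_n = (A_s − A'_s) f_y (d − a/2) + A'_s f_y (d − d') = 337.2 × (31.5 − 3.1485) + 64.2 × (31.5 − 2.1) = 9560.1 + 1887.5 = 11447.6 kip·in.

M_n ≈ 11400 kip·in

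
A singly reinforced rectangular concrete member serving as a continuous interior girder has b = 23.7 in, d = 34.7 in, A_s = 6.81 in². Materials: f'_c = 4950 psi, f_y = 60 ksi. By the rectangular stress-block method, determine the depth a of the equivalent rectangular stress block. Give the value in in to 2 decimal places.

T = A_s f_y = 6.81 × 60 = 408.6 kips.
a = T/(0.85 f'_c b) = 408.6/(0.85 × 4.95 × 23.7) = 4.10 in.

a ≈ 4.10 in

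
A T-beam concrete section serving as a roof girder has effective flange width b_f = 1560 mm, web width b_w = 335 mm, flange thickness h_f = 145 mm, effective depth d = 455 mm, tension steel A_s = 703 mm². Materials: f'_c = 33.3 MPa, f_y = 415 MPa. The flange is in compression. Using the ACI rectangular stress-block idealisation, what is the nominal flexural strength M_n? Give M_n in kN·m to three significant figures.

M_n ≈ 132 kN·m

Tension: T = A_s f_y = 703 × 415 = 291745 N.
Try a within the flange: a = T/(0.85 f'_c b_f) = 291745/(0.85 × 33.3 × 1560) = 6.61 mm.
Since a = 6.61 ≤ h_f = 145 mm, the stress block lies entirely in the flange; analyse as a rectangular beam of width b_f.
M_n = T(d − a/2) = 291745 × (455 − 3.305) = 131.78 × 10⁶ N·mm.
M_n = 131.78 kN·m.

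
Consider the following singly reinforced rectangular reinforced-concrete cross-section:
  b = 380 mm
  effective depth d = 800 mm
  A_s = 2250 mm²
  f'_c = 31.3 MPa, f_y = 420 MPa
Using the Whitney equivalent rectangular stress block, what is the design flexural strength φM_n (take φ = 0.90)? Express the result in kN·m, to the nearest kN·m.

T = A_s f_y = 2250 × 420 = 945000 N = 945 kN.
From C = T: a = T/(0.85 f'_c b) = 945000/(0.85 × 31.3 × 380) = 93.47 mm.
M_n = T(d − a/2) = 945 kN × (800 − 46.735) mm = 711.84 kN·m.
φM_n = 0.90 × 711.84 = 640.66 kN·m.

φM_n ≈ 641 kN·m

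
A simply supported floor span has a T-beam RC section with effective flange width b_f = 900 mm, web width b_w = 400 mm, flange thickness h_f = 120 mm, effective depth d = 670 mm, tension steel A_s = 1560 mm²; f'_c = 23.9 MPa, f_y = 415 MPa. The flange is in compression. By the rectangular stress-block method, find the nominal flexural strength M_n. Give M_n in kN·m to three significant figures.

Tension: T = A_s f_y = 1560 × 415 = 647400 N.
Try a within the flange: a = T/(0.85 f'_c b_f) = 647400/(0.85 × 23.9 × 900) = 35.41 mm.
Since a = 35.41 ≤ h_f = 120 mm, the stress block lies entirely in the flange; analyse as a rectangular beam of width b_f.
M_n = T(d − a/2) = 647400 × (670 − 17.705) = 422.30 × 10⁶ N·mm.
M_n = 422.30 kN·m.

M_n ≈ 422 kN·m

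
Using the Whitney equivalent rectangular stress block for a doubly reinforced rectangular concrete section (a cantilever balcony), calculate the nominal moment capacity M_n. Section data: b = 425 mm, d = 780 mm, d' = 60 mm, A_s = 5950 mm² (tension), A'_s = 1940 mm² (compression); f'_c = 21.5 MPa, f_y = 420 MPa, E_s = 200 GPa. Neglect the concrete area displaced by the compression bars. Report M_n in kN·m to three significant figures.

M_n ≈ 1720 kN·m

Assume both tension and compression steel yield.
Net tension couple steel: A_s − A'_s = 4010 mm².
a = (A_s − A'_s) f_y / (0.85 f'_c b) = 1684200/(0.85 × 21.5 × 425) = 216.84 mm.
c = a/β₁ = 216.84/0.85 = 255.11 mm; ε'_s = 0.003(c − d')/c = 0.0023 ≥ f_y/E_s = 0.0021, so compression steel does yield.
M_n = (A_s − A'_s) f_y (d − a/2) + A'_s f_y (d − d') = [1684200 × (780 − 108.42) + 814800 × (780 − 60)] × 10⁻⁶ = 1131.08 + 586.66 = 1717.74 kN·m.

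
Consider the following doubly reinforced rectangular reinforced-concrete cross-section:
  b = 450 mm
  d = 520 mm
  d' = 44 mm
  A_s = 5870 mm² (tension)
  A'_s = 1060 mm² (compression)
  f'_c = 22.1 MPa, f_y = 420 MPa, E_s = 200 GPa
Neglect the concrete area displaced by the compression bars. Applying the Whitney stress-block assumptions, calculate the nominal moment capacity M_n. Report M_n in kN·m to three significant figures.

Assume both tension and compression steel yield.
Net tension couple steel: A_s − A'_s = 4810 mm².
a = (A_s − A'_s) f_y / (0.85 f'_c b) = 2020200/(0.85 × 22.1 × 450) = 238.99 mm.
c = a/β₁ = 238.99/0.85 = 281.16 mm; ε'_s = 0.003(c − d')/c = 0.0025 ≥ f_y/E_s = 0.0021, so compression steel does yield.
M_n = (A_s − A'_s) f_y (d − a/2) + A'_s f_y (d − d') = [2020200 × (520 − 119.495) + 445200 × (520 − 44)] × 10⁻⁶ = 809.10 + 211.92 = 1021.02 kN·m.

M_n ≈ 1020 kN·m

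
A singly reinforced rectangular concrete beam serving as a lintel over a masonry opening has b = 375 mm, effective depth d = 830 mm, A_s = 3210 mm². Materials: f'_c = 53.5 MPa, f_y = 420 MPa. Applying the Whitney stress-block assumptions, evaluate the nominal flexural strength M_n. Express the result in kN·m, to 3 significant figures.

T = A_s f_y = 3210 × 420 = 1348200 N = 1348.2 kN.
From C = T: a = T/(0.85 f'_c b) = 1348200/(0.85 × 53.5 × 375) = 79.06 mm.
M_n = T(d − a/2) = 1348.2 kN × (830 − 39.53) mm = 1065.71 kN·m.

M_n ≈ 1070 kN·m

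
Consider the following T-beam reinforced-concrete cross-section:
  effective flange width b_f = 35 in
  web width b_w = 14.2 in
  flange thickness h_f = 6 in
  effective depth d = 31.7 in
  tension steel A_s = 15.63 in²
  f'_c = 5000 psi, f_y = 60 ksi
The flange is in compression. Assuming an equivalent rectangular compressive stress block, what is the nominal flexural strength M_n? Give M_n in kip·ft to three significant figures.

Tension: T = A_s f_y = 15.63 × 60 = 937.8 kips.
Try a within the flange: a = T/(0.85 f'_c b_f) = 937.8/(0.85 × 5 × 35) = 6.305 in.
a = 6.305 > h_f = 6 in: the block extends into the web. Split into flange-overhang and web parts.
C_f = 0.85 f'_c (b_f − b_w) h_f = 0.85 × 5 × (35 − 14.2) × 6 = 530.4 kips.
Remaining web compression depth: a_w = (T − C_f)/(0.85 f'_c b_w) = (937.8 − 530.4)/(0.85 × 5 × 14.2) = 6.751 in.
M_n = C_f(d − h_f/2) + (T − C_f)(d − a_w/2) = 530.4 × (31.7 − 3) + 407.4 × (31.7 − 3.3755) = 15222.5 + 11539.4 = 26761.9 kip·in.
M_n = 26761.9/12 = 2230.16 kip·ft.

M_n ≈ 2230 kip·ft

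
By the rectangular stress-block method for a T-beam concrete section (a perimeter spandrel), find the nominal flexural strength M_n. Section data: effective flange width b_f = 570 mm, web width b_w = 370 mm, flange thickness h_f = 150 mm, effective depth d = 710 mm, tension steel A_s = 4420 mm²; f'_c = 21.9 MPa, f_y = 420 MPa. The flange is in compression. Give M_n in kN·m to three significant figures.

Tension: T = A_s f_y = 4420 × 420 = 1856400 N.
Try a within the flange: a = T/(0.85 f'_c b_f) = 1856400/(0.85 × 21.9 × 570) = 174.96 mm.
a = 174.96 > h_f = 150 mm: the block extends into the web. Split into flange-overhang and web parts.
C_f = 0.85 f'_c (b_f − b_w) h_f = 0.85 × 21.9 × (570 − 370) × 150 = 558450 N.
Remaining web compression depth: a_w = (T − C_f)/(0.85 f'_c b_w) = (1856400 − 558450)/(0.85 × 21.9 × 370) = 188.45 mm.
M_n = C_f(d − h_f/2) + (T − C_f)(d − a_w/2) = 558450 × (710 − 75) + 1297950 × (710 − 94.225) = 354.62 + 799.25 = 1153.87 × 10⁶ N·mm.
M_n = 1153.87 kN·m.

M_n ≈ 1150 kN·m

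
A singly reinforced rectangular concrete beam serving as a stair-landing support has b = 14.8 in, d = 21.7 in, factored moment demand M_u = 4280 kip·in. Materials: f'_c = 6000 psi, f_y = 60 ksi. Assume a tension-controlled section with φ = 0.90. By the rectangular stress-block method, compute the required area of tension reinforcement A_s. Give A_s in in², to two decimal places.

A_s ≈ 3.94 in²

M_n = M_u/φ = 4280/0.90 = 4755.56 kip·in.
From M_n = 0.85 f'_c a b (d − a/2):
a = d − √(d² − 2M_n/(0.85 f'_c b)) = 21.7 − √(21.7² − 2 × 4755.56/(0.85 × 6 × 14.8)) = 3.129 in.
A_s = 0.85 f'_c a b / f_y = 0.85 × 6 × 3.129 × 14.8 / 60 = 3.936 in².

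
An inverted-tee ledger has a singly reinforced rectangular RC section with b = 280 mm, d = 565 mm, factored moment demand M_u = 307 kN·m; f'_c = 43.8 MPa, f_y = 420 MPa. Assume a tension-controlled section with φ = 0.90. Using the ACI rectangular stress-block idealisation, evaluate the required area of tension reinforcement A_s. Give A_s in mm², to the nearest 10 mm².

M_n = M_u/φ = 307/0.90 = 341.111 kN·m.
With M_n = 0.85 f'_c a b (d − a/2), solve the quadratic for a:
a = d − √(d² − 2M_n/(0.85 f'_c b)) = 565 − √(565² − 2 × 341.111×10⁶/(0.85 × 43.8 × 280)) = 61.23 mm.
A_s = 0.85 f'_c a b / f_y = 0.85 × 43.8 × 61.23 × 280 / 420 = 1519.7 mm².

A_s ≈ 1520 mm²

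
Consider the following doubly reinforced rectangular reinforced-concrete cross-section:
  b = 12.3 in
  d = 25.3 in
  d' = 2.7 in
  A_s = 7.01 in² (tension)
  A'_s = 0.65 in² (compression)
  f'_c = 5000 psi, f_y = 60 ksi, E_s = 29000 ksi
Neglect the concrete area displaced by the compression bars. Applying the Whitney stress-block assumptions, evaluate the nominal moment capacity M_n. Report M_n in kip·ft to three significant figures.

Assume both steels yield.
a = (A_s − A'_s) f_y/(0.85 f'_c b) = (7.01 − 0.65) × 60/(0.85 × 5 × 12.3) = 7.300 in.
c = a/β₁ = 7.300/0.8 = 9.125 in; ε'_s = 0.003(c − d')/c = 0.0021 ≥ ε_y = 0.0021, so the compression steel yields.
M_n = (A_s − A'_s) f_y (d − a/2) + A'_s f_y (d − d') = 381.6 × (25.3 − 3.65) + 39 × (25.3 − 2.7) = 8261.6 + 881.4 = 9143.0 kip·in = 9143.0/12 = 761.92 kip·ft.

M_n ≈ 762 kip·ft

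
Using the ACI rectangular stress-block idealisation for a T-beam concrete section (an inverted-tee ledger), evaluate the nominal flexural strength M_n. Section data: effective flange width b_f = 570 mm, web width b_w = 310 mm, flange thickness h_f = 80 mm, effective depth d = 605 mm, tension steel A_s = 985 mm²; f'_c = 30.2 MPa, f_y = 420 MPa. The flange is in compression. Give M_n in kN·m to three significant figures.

Tension: T = A_s f_y = 985 × 420 = 413700 N.
Try a within the flange: a = T/(0.85 f'_c b_f) = 413700/(0.85 × 30.2 × 570) = 28.27 mm.
Since a = 28.27 ≤ h_f = 80 mm, the stress block lies entirely in the flange; analyse as a rectangular beam of width b_f.
M_n = T(d − a/2) = 413700 × (605 − 14.135) = 244.44 × 10⁶ N·mm.
M_n = 244.44 kN·m.

M_n ≈ 244 kN·m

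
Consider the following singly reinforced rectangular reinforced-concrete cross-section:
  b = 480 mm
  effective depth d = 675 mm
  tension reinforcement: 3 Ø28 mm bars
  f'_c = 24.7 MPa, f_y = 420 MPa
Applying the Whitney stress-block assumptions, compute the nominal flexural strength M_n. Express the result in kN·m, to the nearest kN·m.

M_n ≈ 494 kN·m

A_s = 3 × 616 = 1848 mm².
T = A_s f_y = 1848 × 420 = 776160 N = 776.16 kN.
From C = T: a = T/(0.85 f'_c b) = 776160/(0.85 × 24.7 × 480) = 77.02 mm.
M_n = T(d − a/2) = 776.16 kN × (675 − 38.51) mm = 494.02 kN·m.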